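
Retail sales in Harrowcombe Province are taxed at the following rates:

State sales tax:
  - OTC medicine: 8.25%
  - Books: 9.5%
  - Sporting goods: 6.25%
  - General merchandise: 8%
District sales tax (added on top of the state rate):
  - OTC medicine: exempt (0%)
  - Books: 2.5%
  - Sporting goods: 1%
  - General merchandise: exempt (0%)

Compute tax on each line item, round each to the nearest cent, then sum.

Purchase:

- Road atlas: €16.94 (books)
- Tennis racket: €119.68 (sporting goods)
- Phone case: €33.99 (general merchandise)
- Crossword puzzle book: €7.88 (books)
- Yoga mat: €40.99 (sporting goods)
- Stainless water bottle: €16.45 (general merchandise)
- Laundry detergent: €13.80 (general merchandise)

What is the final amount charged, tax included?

€269.50

Road atlas €16.94: books → 9.5% + 2.5% district = 12% → €2.03
Tennis racket €119.68: sporting goods → 6.25% + 1% district = 7.25% → €8.68
Phone case €33.99: general merchandise → 8% + 0% district = 8% → €2.72
Crossword puzzle book €7.88: books → 9.5% + 2.5% district = 12% → €0.95
Yoga mat €40.99: sporting goods → 6.25% + 1% district = 7.25% → €2.97
Stainless water bottle €16.45: general merchandise → 8% + 0% district = 8% → €1.32
Laundry detergent €13.80: general merchandise → 8% + 0% district = 8% → €1.10
Subtotal = €249.73; tax = €19.77; total due = €269.50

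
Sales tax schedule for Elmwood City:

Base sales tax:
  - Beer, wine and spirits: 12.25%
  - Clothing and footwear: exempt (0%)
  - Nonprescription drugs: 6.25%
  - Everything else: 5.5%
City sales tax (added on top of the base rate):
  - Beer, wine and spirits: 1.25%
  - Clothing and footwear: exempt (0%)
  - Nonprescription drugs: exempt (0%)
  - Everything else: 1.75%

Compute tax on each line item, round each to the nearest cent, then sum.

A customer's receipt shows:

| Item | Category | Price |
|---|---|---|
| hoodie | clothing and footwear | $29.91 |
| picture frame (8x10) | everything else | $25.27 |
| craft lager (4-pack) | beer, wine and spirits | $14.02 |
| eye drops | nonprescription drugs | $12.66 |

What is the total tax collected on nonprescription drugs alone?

$0.79

Eye drops $12.66: nonprescription drugs → 6.25% + 0% city = 6.25% → $0.79
Tax on nonprescription drugs = $0.79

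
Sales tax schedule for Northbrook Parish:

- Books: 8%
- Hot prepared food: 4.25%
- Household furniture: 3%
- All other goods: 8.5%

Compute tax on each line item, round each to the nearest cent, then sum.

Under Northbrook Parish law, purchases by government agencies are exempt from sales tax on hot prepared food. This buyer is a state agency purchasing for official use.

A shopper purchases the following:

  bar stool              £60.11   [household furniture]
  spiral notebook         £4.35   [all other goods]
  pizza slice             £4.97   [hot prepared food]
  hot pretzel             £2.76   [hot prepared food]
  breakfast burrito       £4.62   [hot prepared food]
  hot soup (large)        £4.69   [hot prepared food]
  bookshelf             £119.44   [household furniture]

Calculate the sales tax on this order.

£5.75

Bar stool £60.11: household furniture → 3% → £1.80
Spiral notebook £4.35: all other goods → 8.5% → £0.37
Pizza slice £4.97: hot prepared food, buyer-exempt → 0% → £0.00
Hot pretzel £2.76: hot prepared food, buyer-exempt → 0% → £0.00
Breakfast burrito £4.62: hot prepared food, buyer-exempt → 0% → £0.00
Hot soup (large) £4.69: hot prepared food, buyer-exempt → 0% → £0.00
Bookshelf £119.44: household furniture → 3% → £3.58
Total tax = £1.80 + £0.37 + £3.58 = £5.75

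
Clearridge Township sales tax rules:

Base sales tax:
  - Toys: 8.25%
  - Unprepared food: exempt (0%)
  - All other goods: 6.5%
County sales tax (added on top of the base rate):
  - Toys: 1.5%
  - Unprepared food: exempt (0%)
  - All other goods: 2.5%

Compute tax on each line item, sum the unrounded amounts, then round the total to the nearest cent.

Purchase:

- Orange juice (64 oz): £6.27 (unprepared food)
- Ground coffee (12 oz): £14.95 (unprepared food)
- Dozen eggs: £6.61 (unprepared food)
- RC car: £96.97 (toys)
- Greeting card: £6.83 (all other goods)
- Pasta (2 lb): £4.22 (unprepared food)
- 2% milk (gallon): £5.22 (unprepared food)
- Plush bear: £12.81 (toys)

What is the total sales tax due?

£11.32

Orange juice (64 oz) £6.27: unprepared food → 0% + 0% county = 0% → £0.00
Ground coffee (12 oz) £14.95: unprepared food → 0% + 0% county = 0% → £0.00
Dozen eggs £6.61: unprepared food → 0% + 0% county = 0% → £0.00
RC car £96.97: toys → 8.25% + 1.5% county = 9.75% → £9.454575
Greeting card £6.83: all other goods → 6.5% + 2.5% county = 9% → £0.6147
Pasta (2 lb) £4.22: unprepared food → 0% + 0% county = 0% → £0.00
2% milk (gallon) £5.22: unprepared food → 0% + 0% county = 0% → £0.00
Plush bear £12.81: toys → 8.25% + 1.5% county = 9.75% → £1.248975
Unrounded tax sum = £11.31825 → £11.32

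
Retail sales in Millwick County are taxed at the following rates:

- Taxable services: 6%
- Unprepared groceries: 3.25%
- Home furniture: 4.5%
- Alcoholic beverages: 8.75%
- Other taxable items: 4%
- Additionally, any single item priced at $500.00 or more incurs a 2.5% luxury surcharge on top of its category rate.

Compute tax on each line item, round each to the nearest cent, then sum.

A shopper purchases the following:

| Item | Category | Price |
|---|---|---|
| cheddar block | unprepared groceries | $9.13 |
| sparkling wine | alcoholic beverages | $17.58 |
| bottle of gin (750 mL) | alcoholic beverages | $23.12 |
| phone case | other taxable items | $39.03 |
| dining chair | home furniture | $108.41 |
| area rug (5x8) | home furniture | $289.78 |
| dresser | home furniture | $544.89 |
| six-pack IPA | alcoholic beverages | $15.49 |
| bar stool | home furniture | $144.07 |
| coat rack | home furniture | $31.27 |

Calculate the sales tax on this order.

$70.73

Cheddar block $9.13: unprepared groceries → 3.25% → $0.30
Sparkling wine $17.58: alcoholic beverages → 8.75% → $1.54
Bottle of gin (750 mL) $23.12: alcoholic beverages → 8.75% → $2.02
Phone case $39.03: other taxable items → 4% → $1.56
Dining chair $108.41: home furniture → 4.5% → $4.88
Area rug (5x8) $289.78: home furniture → 4.5% → $13.04
Dresser $544.89: home furniture → 4.5% + 2.5% surcharge = 7% → $38.14
Six-pack IPA $15.49: alcoholic beverages → 8.75% → $1.36
Bar stool $144.07: home furniture → 4.5% → $6.48
Coat rack $31.27: home furniture → 4.5% → $1.41
Total tax = $0.30 + $1.54 + $2.02 + $1.56 + $4.88 + $13.04 + $38.14 + $1.36 + $6.48 + $1.41 = $70.73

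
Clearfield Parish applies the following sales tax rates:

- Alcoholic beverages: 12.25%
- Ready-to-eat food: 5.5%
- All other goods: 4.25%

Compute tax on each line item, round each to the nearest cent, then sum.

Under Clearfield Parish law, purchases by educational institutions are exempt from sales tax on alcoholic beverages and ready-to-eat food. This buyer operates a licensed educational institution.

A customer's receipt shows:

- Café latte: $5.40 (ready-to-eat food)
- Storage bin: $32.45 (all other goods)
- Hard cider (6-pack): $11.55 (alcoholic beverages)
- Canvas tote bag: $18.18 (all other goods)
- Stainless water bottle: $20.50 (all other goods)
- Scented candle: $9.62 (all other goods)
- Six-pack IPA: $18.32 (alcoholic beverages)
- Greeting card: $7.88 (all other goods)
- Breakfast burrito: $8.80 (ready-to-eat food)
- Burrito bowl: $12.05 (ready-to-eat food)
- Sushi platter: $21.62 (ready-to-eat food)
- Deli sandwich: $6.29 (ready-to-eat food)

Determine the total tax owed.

$3.76

Café latte $5.40: ready-to-eat food, buyer-exempt → 0% → $0.00
Storage bin $32.45: all other goods → 4.25% → $1.38
Hard cider (6-pack) $11.55: alcoholic beverages, buyer-exempt → 0% → $0.00
Canvas tote bag $18.18: all other goods → 4.25% → $0.77
Stainless water bottle $20.50: all other goods → 4.25% → $0.87
Scented candle $9.62: all other goods → 4.25% → $0.41
Six-pack IPA $18.32: alcoholic beverages, buyer-exempt → 0% → $0.00
Greeting card $7.88: all other goods → 4.25% → $0.33
Breakfast burrito $8.80: ready-to-eat food, buyer-exempt → 0% → $0.00
Burrito bowl $12.05: ready-to-eat food, buyer-exempt → 0% → $0.00
Sushi platter $21.62: ready-to-eat food, buyer-exempt → 0% → $0.00
Deli sandwich $6.29: ready-to-eat food, buyer-exempt → 0% → $0.00
Total tax = $1.38 + $0.77 + $0.87 + $0.41 + $0.33 = $3.76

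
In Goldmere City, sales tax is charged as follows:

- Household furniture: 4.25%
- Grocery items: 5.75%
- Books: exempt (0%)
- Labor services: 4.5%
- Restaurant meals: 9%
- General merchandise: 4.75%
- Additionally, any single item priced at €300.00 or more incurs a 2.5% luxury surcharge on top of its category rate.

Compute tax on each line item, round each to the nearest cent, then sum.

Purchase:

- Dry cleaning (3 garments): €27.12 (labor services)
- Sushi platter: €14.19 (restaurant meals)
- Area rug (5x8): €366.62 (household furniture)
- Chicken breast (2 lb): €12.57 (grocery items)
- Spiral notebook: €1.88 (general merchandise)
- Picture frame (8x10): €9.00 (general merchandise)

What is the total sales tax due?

Dry cleaning (3 garments) €27.12: labor services → 4.5% → €1.22
Sushi platter €14.19: restaurant meals → 9% → €1.28
Area rug (5x8) €366.62: household furniture → 4.25% + 2.5% surcharge = 6.75% → €24.75
Chicken breast (2 lb) €12.57: grocery items → 5.75% → €0.72
Spiral notebook €1.88: general merchandise → 4.75% → €0.09
Picture frame (8x10) €9.00: general merchandise → 4.75% → €0.43
Total tax = €1.22 + €1.28 + €24.75 + €0.72 + €0.09 + €0.43 = €28.49

€28.49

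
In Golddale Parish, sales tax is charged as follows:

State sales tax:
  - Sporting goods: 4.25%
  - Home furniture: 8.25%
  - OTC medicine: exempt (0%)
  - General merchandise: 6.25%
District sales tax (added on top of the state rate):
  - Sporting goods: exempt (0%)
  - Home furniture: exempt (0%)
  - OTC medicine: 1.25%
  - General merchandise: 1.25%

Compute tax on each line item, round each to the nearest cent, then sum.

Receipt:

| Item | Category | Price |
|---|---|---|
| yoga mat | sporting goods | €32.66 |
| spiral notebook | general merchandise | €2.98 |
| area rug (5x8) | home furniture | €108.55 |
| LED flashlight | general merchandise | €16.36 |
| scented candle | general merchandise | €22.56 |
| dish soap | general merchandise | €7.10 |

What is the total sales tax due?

Yoga mat €32.66: sporting goods → 4.25% + 0% district = 4.25% → €1.39
Spiral notebook €2.98: general merchandise → 6.25% + 1.25% district = 7.5% → €0.22
Area rug (5x8) €108.55: home furniture → 8.25% + 0% district = 8.25% → €8.96
LED flashlight €16.36: general merchandise → 6.25% + 1.25% district = 7.5% → €1.23
Scented candle €22.56: general merchandise → 6.25% + 1.25% district = 7.5% → €1.69
Dish soap €7.10: general merchandise → 6.25% + 1.25% district = 7.5% → €0.53
Total tax = €1.39 + €0.22 + €8.96 + €1.23 + €1.69 + €0.53 = €14.02

€14.02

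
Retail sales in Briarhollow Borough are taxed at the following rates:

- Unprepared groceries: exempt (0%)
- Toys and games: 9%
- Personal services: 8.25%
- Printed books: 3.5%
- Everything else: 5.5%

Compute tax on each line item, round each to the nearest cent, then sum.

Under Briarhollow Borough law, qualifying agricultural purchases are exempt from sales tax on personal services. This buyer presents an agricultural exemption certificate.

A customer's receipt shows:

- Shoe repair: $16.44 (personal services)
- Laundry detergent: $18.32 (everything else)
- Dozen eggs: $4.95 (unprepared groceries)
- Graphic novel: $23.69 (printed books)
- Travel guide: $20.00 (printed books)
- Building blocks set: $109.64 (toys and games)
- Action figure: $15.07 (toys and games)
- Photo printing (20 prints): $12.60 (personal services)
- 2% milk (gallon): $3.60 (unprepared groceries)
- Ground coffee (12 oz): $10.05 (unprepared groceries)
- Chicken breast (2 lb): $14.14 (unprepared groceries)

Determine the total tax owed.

Shoe repair $16.44: personal services, buyer-exempt → 0% → $0.00
Laundry detergent $18.32: everything else → 5.5% → $1.01
Dozen eggs $4.95: unprepared groceries → 0% → $0.00
Graphic novel $23.69: printed books → 3.5% → $0.83
Travel guide $20.00: printed books → 3.5% → $0.70
Building blocks set $109.64: toys and games → 9% → $9.87
Action figure $15.07: toys and games → 9% → $1.36
Photo printing (20 prints) $12.60: personal services, buyer-exempt → 0% → $0.00
2% milk (gallon) $3.60: unprepared groceries → 0% → $0.00
Ground coffee (12 oz) $10.05: unprepared groceries → 0% → $0.00
Chicken breast (2 lb) $14.14: unprepared groceries → 0% → $0.00
Total tax = $1.01 + $0.83 + $0.70 + $9.87 + $1.36 = $13.77

$13.77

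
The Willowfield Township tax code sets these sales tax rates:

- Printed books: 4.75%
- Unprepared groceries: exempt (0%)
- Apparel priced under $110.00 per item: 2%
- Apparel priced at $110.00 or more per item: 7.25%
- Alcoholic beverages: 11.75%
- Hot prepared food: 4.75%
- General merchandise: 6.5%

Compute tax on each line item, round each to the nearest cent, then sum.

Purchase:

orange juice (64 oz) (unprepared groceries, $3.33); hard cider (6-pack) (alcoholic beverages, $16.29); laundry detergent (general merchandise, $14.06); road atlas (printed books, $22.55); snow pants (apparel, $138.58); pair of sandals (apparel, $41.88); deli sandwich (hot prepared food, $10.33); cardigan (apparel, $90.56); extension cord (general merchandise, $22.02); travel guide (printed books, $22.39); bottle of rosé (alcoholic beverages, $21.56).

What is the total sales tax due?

Orange juice (64 oz) $3.33: unprepared groceries → 0% → $0.00
Hard cider (6-pack) $16.29: alcoholic beverages → 11.75% → $1.91
Laundry detergent $14.06: general merchandise → 6.5% → $0.91
Road atlas $22.55: printed books → 4.75% → $1.07
Snow pants $138.58: apparel, $110.00 or more → 7.25% → $10.05
Pair of sandals $41.88: apparel, under $110.00 → 2% → $0.84
Deli sandwich $10.33: hot prepared food → 4.75% → $0.49
Cardigan $90.56: apparel, under $110.00 → 2% → $1.81
Extension cord $22.02: general merchandise → 6.5% → $1.43
Travel guide $22.39: printed books → 4.75% → $1.06
Bottle of rosé $21.56: alcoholic beverages → 11.75% → $2.53
Total tax = $1.91 + $0.91 + $1.07 + $10.05 + $0.84 + $0.49 + $1.81 + $1.43 + $1.06 + $2.53 = $22.10

$22.10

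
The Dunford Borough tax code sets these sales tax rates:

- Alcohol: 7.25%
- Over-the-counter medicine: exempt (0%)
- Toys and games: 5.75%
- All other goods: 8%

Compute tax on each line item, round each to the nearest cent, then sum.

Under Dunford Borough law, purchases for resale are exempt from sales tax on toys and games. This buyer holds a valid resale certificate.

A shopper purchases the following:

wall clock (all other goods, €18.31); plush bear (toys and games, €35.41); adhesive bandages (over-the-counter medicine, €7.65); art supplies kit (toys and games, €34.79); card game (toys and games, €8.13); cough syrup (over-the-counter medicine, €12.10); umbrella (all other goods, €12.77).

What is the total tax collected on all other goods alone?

Wall clock €18.31: all other goods → 8% → €1.46
Umbrella €12.77: all other goods → 8% → €1.02
Tax on all other goods = €1.46 + €1.02 = €2.48

€2.48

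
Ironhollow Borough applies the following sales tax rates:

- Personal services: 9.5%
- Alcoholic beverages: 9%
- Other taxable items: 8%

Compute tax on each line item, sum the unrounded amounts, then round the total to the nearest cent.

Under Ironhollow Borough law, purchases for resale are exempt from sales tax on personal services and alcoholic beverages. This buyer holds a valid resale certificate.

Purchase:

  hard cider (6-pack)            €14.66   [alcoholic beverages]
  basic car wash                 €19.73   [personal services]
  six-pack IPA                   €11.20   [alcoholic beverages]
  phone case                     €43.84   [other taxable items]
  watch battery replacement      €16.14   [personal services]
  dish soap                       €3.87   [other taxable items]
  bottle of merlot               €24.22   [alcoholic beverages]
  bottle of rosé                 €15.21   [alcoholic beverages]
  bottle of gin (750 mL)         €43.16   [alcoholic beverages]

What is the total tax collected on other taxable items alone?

Phone case €43.84: other taxable items → 8% → €3.5072
Dish soap €3.87: other taxable items → 8% → €0.3096
Tax on other taxable items: unrounded sum = €3.8168 → €3.82

€3.82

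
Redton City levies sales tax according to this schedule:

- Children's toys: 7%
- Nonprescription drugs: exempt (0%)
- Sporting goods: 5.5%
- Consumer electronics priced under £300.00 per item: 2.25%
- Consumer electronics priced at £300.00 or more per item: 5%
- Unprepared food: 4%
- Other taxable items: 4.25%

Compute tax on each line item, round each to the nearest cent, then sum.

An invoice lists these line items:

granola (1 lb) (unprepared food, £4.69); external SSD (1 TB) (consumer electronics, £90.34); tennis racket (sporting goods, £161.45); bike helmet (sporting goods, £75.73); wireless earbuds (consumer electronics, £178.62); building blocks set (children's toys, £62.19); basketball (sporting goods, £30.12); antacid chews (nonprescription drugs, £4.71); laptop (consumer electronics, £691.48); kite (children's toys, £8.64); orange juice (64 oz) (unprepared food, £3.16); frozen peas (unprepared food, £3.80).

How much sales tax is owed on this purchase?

£60.75

Granola (1 lb) £4.69: unprepared food → 4% → £0.19
External SSD (1 TB) £90.34: consumer electronics, under £300.00 → 2.25% → £2.03
Tennis racket £161.45: sporting goods → 5.5% → £8.88
Bike helmet £75.73: sporting goods → 5.5% → £4.17
Wireless earbuds £178.62: consumer electronics, under £300.00 → 2.25% → £4.02
Building blocks set £62.19: children's toys → 7% → £4.35
Basketball £30.12: sporting goods → 5.5% → £1.66
Antacid chews £4.71: nonprescription drugs → 0% → £0.00
Laptop £691.48: consumer electronics, £300.00 or more → 5% → £34.57
Kite £8.64: children's toys → 7% → £0.60
Orange juice (64 oz) £3.16: unprepared food → 4% → £0.13
Frozen peas £3.80: unprepared food → 4% → £0.15
Total tax = £0.19 + £2.03 + £8.88 + £4.17 + £4.02 + £4.35 + £1.66 + £34.57 + £0.60 + £0.13 + £0.15 = £60.75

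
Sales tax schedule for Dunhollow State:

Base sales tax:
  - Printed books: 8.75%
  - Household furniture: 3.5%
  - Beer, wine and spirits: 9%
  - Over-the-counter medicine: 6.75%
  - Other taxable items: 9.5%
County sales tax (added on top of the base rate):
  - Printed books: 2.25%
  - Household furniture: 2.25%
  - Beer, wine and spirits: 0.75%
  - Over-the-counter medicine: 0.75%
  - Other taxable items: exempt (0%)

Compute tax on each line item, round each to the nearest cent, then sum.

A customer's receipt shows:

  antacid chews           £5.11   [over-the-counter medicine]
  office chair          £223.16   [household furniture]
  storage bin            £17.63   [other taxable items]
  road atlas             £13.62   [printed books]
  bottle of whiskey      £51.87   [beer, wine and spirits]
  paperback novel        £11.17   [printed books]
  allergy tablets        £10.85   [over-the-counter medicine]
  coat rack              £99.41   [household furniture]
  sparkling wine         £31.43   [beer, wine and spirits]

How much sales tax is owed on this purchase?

£32.26

Antacid chews £5.11: over-the-counter medicine → 6.75% + 0.75% county = 7.5% → £0.38
Office chair £223.16: household furniture → 3.5% + 2.25% county = 5.75% → £12.83
Storage bin £17.63: other taxable items → 9.5% + 0% county = 9.5% → £1.67
Road atlas £13.62: printed books → 8.75% + 2.25% county = 11% → £1.50
Bottle of whiskey £51.87: beer, wine and spirits → 9% + 0.75% county = 9.75% → £5.06
Paperback novel £11.17: printed books → 8.75% + 2.25% county = 11% → £1.23
Allergy tablets £10.85: over-the-counter medicine → 6.75% + 0.75% county = 7.5% → £0.81
Coat rack £99.41: household furniture → 3.5% + 2.25% county = 5.75% → £5.72
Sparkling wine £31.43: beer, wine and spirits → 9% + 0.75% county = 9.75% → £3.06
Total tax = £0.38 + £12.83 + £1.67 + £1.50 + £5.06 + £1.23 + £0.81 + £5.72 + £3.06 = £32.26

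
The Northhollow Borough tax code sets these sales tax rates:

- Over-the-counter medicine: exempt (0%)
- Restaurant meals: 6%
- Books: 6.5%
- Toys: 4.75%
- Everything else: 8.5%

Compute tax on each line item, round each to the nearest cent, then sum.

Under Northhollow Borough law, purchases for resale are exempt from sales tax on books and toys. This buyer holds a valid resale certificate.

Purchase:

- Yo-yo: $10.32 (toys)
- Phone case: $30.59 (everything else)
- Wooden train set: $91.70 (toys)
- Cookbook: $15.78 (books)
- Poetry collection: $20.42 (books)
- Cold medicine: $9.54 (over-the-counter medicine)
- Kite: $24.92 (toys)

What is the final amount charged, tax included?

$205.87

Yo-yo $10.32: toys, buyer-exempt → 0% → $0.00
Phone case $30.59: everything else → 8.5% → $2.60
Wooden train set $91.70: toys, buyer-exempt → 0% → $0.00
Cookbook $15.78: books, buyer-exempt → 0% → $0.00
Poetry collection $20.42: books, buyer-exempt → 0% → $0.00
Cold medicine $9.54: over-the-counter medicine → 0% → $0.00
Kite $24.92: toys, buyer-exempt → 0% → $0.00
Subtotal = $203.27; tax = $2.60; total due = $205.87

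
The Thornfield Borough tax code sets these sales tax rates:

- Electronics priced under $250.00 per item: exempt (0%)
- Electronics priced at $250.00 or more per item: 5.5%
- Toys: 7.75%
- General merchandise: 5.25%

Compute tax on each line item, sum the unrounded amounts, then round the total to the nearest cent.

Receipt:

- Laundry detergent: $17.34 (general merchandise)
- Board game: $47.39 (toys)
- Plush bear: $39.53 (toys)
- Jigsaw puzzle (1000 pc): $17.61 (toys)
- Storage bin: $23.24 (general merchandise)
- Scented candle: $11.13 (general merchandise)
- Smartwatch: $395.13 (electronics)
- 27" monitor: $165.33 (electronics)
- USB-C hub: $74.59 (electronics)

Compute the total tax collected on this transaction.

$32.55

Laundry detergent $17.34: general merchandise → 5.25% → $0.91035
Board game $47.39: toys → 7.75% → $3.672725
Plush bear $39.53: toys → 7.75% → $3.063575
Jigsaw puzzle (1000 pc) $17.61: toys → 7.75% → $1.364775
Storage bin $23.24: general merchandise → 5.25% → $1.2201
Scented candle $11.13: general merchandise → 5.25% → $0.584325
Smartwatch $395.13: electronics, $250.00 or more → 5.5% → $21.73215
27" monitor $165.33: electronics, under $250.00 → 0% → $0.00
USB-C hub $74.59: electronics, under $250.00 → 0% → $0.00
Unrounded tax sum = $32.548 → $32.55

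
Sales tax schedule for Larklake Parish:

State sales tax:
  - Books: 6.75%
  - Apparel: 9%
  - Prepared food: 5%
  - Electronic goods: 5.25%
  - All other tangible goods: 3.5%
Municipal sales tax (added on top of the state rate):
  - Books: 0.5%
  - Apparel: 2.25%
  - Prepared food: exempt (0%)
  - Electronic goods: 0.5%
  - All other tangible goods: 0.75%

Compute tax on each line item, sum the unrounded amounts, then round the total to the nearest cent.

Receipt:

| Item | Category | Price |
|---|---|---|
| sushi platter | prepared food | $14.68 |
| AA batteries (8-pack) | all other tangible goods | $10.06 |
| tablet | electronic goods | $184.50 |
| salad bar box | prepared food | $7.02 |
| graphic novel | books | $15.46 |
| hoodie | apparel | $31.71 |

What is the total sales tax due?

$16.81

Sushi platter $14.68: prepared food → 5% + 0% municipal = 5% → $0.734
AA batteries (8-pack) $10.06: all other tangible goods → 3.5% + 0.75% municipal = 4.25% → $0.42755
Tablet $184.50: electronic goods → 5.25% + 0.5% municipal = 5.75% → $10.60875
Salad bar box $7.02: prepared food → 5% + 0% municipal = 5% → $0.351
Graphic novel $15.46: books → 6.75% + 0.5% municipal = 7.25% → $1.12085
Hoodie $31.71: apparel → 9% + 2.25% municipal = 11.25% → $3.567375
Unrounded tax sum = $16.809525 → $16.81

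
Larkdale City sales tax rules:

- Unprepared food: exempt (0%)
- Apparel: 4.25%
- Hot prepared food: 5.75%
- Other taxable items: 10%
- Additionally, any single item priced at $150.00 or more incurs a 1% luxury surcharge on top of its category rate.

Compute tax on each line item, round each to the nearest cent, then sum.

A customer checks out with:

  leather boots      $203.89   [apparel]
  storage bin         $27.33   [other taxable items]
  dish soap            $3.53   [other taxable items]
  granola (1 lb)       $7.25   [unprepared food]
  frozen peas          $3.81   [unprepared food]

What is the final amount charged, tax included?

$259.59

Leather boots $203.89: apparel → 4.25% + 1% surcharge = 5.25% → $10.70
Storage bin $27.33: other taxable items → 10% → $2.73
Dish soap $3.53: other taxable items → 10% → $0.35
Granola (1 lb) $7.25: unprepared food → 0% → $0.00
Frozen peas $3.81: unprepared food → 0% → $0.00
Subtotal = $245.81; tax = $13.78; total due = $259.59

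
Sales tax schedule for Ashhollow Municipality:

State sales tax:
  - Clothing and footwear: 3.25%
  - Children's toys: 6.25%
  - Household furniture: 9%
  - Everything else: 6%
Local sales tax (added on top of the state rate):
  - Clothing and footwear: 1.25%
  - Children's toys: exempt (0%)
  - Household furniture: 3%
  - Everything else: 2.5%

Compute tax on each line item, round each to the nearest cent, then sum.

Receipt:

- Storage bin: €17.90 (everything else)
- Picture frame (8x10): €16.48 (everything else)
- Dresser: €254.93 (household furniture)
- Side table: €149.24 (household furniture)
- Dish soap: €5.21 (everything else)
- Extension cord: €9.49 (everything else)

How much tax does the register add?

€52.67

Storage bin €17.90: everything else → 6% + 2.5% local = 8.5% → €1.52
Picture frame (8x10) €16.48: everything else → 6% + 2.5% local = 8.5% → €1.40
Dresser €254.93: household furniture → 9% + 3% local = 12% → €30.59
Side table €149.24: household furniture → 9% + 3% local = 12% → €17.91
Dish soap €5.21: everything else → 6% + 2.5% local = 8.5% → €0.44
Extension cord €9.49: everything else → 6% + 2.5% local = 8.5% → €0.81
Total tax = €1.52 + €1.40 + €30.59 + €17.91 + €0.44 + €0.81 = €52.67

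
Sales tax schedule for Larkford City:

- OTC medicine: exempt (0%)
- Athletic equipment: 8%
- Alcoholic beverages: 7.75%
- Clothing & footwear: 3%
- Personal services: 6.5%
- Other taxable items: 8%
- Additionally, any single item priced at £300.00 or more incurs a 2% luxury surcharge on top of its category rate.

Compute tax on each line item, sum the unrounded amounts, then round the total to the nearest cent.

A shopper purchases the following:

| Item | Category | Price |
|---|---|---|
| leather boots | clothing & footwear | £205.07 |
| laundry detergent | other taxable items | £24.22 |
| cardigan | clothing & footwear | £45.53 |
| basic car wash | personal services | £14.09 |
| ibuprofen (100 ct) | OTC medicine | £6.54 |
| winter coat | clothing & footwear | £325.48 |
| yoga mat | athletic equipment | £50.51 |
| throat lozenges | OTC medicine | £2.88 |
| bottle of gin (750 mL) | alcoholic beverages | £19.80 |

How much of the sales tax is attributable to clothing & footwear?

Leather boots £205.07: clothing & footwear → 3% → £6.1521
Cardigan £45.53: clothing & footwear → 3% → £1.3659
Winter coat £325.48: clothing & footwear → 3% + 2% surcharge = 5% → £16.274
Tax on clothing & footwear: unrounded sum = £23.792 → £23.79

£23.79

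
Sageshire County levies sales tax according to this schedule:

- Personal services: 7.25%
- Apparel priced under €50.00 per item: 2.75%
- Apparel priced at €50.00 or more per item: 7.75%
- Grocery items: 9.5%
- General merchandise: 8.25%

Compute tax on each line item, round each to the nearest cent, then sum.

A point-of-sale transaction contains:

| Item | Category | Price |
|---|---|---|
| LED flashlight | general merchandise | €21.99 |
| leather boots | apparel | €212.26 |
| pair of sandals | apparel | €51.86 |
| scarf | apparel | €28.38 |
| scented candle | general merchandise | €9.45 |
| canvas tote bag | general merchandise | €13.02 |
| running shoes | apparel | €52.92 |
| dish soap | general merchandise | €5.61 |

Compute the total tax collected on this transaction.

LED flashlight €21.99: general merchandise → 8.25% → €1.81
Leather boots €212.26: apparel, €50.00 or more → 7.75% → €16.45
Pair of sandals €51.86: apparel, €50.00 or more → 7.75% → €4.02
Scarf €28.38: apparel, under €50.00 → 2.75% → €0.78
Scented candle €9.45: general merchandise → 8.25% → €0.78
Canvas tote bag €13.02: general merchandise → 8.25% → €1.07
Running shoes €52.92: apparel, €50.00 or more → 7.75% → €4.10
Dish soap €5.61: general merchandise → 8.25% → €0.46
Total tax = €1.81 + €16.45 + €4.02 + €0.78 + €0.78 + €1.07 + €4.10 + €0.46 = €29.47

€29.47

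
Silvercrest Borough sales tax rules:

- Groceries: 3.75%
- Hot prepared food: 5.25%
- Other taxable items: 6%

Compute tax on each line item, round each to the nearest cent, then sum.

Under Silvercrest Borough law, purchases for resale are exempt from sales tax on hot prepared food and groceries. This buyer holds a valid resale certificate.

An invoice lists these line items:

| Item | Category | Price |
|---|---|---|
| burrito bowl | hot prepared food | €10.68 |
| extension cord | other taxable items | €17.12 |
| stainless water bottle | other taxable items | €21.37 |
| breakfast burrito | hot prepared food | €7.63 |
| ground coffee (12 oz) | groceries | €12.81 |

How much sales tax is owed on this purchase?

Burrito bowl €10.68: hot prepared food, buyer-exempt → 0% → €0.00
Extension cord €17.12: other taxable items → 6% → €1.03
Stainless water bottle €21.37: other taxable items → 6% → €1.28
Breakfast burrito €7.63: hot prepared food, buyer-exempt → 0% → €0.00
Ground coffee (12 oz) €12.81: groceries, buyer-exempt → 0% → €0.00
Total tax = €1.03 + €1.28 = €2.31

€2.31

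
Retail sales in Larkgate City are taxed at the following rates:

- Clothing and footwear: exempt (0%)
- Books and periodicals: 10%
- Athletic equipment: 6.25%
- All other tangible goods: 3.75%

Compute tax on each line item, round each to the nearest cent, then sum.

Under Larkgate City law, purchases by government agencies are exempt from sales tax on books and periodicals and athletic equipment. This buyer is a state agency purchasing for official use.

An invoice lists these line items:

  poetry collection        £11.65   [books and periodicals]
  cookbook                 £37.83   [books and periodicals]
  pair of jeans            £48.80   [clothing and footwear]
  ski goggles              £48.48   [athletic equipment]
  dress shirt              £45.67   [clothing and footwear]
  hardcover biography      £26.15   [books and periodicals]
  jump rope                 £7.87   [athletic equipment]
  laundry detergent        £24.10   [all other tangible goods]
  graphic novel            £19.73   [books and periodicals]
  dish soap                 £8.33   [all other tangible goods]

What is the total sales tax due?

Poetry collection £11.65: books and periodicals, buyer-exempt → 0% → £0.00
Cookbook £37.83: books and periodicals, buyer-exempt → 0% → £0.00
Pair of jeans £48.80: clothing and footwear → 0% → £0.00
Ski goggles £48.48: athletic equipment, buyer-exempt → 0% → £0.00
Dress shirt £45.67: clothing and footwear → 0% → £0.00
Hardcover biography £26.15: books and periodicals, buyer-exempt → 0% → £0.00
Jump rope £7.87: athletic equipment, buyer-exempt → 0% → £0.00
Laundry detergent £24.10: all other tangible goods → 3.75% → £0.90
Graphic novel £19.73: books and periodicals, buyer-exempt → 0% → £0.00
Dish soap £8.33: all other tangible goods → 3.75% → £0.31
Total tax = £0.90 + £0.31 = £1.21

£1.21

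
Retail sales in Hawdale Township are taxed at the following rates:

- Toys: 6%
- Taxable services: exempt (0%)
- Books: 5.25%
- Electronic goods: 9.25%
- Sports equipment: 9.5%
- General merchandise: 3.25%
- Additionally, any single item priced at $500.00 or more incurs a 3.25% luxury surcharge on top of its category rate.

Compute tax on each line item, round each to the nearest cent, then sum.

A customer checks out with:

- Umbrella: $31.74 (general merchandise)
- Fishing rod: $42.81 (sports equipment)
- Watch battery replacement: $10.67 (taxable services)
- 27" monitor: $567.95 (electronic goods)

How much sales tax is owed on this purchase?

Umbrella $31.74: general merchandise → 3.25% → $1.03
Fishing rod $42.81: sports equipment → 9.5% → $4.07
Watch battery replacement $10.67: taxable services → 0% → $0.00
27" monitor $567.95: electronic goods → 9.25% + 3.25% surcharge = 12.5% → $70.99
Total tax = $1.03 + $4.07 + $70.99 = $76.09

$76.09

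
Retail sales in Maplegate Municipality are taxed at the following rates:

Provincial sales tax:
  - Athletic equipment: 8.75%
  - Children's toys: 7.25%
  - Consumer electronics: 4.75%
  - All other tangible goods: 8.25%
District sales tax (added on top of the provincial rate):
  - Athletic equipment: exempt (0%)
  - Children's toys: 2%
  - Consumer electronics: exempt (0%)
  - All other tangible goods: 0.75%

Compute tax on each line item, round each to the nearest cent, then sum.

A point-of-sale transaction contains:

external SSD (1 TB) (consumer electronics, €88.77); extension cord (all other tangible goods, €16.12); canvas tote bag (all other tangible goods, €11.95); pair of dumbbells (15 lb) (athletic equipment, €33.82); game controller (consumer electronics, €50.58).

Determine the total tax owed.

€12.11

External SSD (1 TB) €88.77: consumer electronics → 4.75% + 0% district = 4.75% → €4.22
Extension cord €16.12: all other tangible goods → 8.25% + 0.75% district = 9% → €1.45
Canvas tote bag €11.95: all other tangible goods → 8.25% + 0.75% district = 9% → €1.08
Pair of dumbbells (15 lb) €33.82: athletic equipment → 8.75% + 0% district = 8.75% → €2.96
Game controller €50.58: consumer electronics → 4.75% + 0% district = 4.75% → €2.40
Total tax = €4.22 + €1.45 + €1.08 + €2.96 + €2.40 = €12.11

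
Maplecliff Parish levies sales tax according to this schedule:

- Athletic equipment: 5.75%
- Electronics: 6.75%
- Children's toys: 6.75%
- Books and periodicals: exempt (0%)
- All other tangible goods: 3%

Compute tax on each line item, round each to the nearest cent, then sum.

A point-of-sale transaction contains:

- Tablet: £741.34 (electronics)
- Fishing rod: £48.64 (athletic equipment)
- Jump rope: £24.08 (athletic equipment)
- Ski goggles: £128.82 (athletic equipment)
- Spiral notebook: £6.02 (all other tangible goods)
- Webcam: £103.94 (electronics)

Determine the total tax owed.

Tablet £741.34: electronics → 6.75% → £50.04
Fishing rod £48.64: athletic equipment → 5.75% → £2.80
Jump rope £24.08: athletic equipment → 5.75% → £1.38
Ski goggles £128.82: athletic equipment → 5.75% → £7.41
Spiral notebook £6.02: all other tangible goods → 3% → £0.18
Webcam £103.94: electronics → 6.75% → £7.02
Total tax = £50.04 + £2.80 + £1.38 + £7.41 + £0.18 + £7.02 = £68.83

£68.83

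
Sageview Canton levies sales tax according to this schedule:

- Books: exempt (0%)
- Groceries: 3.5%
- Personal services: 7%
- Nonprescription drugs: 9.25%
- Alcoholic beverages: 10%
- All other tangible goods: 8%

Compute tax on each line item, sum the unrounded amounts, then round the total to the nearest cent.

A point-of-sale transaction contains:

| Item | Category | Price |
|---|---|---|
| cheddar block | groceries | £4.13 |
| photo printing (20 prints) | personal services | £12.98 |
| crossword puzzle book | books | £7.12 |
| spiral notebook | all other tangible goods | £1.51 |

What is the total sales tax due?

£1.17

Cheddar block £4.13: groceries → 3.5% → £0.14455
Photo printing (20 prints) £12.98: personal services → 7% → £0.9086
Crossword puzzle book £7.12: books → 0% → £0.00
Spiral notebook £1.51: all other tangible goods → 8% → £0.1208
Unrounded tax sum = £1.17395 → £1.17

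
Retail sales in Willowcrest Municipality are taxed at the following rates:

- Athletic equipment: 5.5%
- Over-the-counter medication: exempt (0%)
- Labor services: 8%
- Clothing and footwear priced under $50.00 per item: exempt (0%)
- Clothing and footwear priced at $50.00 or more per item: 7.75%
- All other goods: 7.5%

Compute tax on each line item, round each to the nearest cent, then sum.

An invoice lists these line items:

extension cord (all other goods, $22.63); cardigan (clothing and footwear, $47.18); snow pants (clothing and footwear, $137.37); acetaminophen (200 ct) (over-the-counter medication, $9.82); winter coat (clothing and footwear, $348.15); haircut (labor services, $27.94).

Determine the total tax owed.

Extension cord $22.63: all other goods → 7.5% → $1.70
Cardigan $47.18: clothing and footwear, under $50.00 → 0% → $0.00
Snow pants $137.37: clothing and footwear, $50.00 or more → 7.75% → $10.65
Acetaminophen (200 ct) $9.82: over-the-counter medication → 0% → $0.00
Winter coat $348.15: clothing and footwear, $50.00 or more → 7.75% → $26.98
Haircut $27.94: labor services → 8% → $2.24
Total tax = $1.70 + $10.65 + $26.98 + $2.24 = $41.57

$41.57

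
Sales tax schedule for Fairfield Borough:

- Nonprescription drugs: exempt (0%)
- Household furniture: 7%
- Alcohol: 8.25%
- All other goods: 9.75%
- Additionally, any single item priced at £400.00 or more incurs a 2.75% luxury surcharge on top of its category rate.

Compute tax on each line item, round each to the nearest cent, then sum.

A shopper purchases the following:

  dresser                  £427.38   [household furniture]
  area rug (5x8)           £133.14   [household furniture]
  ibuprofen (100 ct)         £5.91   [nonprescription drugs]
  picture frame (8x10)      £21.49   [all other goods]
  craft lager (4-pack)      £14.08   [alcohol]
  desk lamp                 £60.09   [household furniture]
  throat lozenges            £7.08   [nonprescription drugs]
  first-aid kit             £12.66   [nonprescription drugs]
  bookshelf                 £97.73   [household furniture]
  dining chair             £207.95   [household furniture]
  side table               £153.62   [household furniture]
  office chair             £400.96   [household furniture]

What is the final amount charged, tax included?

£1671.79

Dresser £427.38: household furniture → 7% + 2.75% surcharge = 9.75% → £41.67
Area rug (5x8) £133.14: household furniture → 7% → £9.32
Ibuprofen (100 ct) £5.91: nonprescription drugs → 0% → £0.00
Picture frame (8x10) £21.49: all other goods → 9.75% → £2.10
Craft lager (4-pack) £14.08: alcohol → 8.25% → £1.16
Desk lamp £60.09: household furniture → 7% → £4.21
Throat lozenges £7.08: nonprescription drugs → 0% → £0.00
First-aid kit £12.66: nonprescription drugs → 0% → £0.00
Bookshelf £97.73: household furniture → 7% → £6.84
Dining chair £207.95: household furniture → 7% → £14.56
Side table £153.62: household furniture → 7% → £10.75
Office chair £400.96: household furniture → 7% + 2.75% surcharge = 9.75% → £39.09
Subtotal = £1542.09; tax = £129.70; total due = £1671.79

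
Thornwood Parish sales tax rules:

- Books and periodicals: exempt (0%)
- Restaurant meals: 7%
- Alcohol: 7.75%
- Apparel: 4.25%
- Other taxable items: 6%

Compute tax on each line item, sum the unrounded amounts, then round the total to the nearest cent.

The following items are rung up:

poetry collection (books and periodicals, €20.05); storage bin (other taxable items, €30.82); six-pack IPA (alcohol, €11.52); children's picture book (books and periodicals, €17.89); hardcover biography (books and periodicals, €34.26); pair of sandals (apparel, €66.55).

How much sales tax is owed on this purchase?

Poetry collection €20.05: books and periodicals → 0% → €0.00
Storage bin €30.82: other taxable items → 6% → €1.8492
Six-pack IPA €11.52: alcohol → 7.75% → €0.8928
Children's picture book €17.89: books and periodicals → 0% → €0.00
Hardcover biography €34.26: books and periodicals → 0% → €0.00
Pair of sandals €66.55: apparel → 4.25% → €2.828375
Unrounded tax sum = €5.570375 → €5.57

€5.57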